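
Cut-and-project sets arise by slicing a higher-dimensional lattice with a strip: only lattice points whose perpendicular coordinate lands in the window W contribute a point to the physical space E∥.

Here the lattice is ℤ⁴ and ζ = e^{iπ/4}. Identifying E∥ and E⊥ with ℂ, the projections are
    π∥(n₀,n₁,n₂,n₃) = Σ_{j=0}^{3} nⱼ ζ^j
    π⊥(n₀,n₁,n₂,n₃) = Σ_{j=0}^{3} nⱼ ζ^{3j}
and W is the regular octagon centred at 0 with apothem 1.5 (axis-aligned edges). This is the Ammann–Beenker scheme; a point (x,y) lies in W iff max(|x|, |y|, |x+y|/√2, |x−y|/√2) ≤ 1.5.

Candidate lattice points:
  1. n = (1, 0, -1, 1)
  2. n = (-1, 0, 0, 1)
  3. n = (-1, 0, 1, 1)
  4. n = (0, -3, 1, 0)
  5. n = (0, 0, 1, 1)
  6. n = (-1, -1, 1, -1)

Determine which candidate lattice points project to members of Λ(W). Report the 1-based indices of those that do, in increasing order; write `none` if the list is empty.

2, 3, 5

With ζ = e^{iπ/4} the internal vectors are ζ^0,ζ^3,ζ^6,ζ^9.
candidate 1: n = (1, 0, -1, 1) → π⊥ ≈ (+1.7071, +1.7071); max(|x|,|y|,|x±y|/√2) = 2.4142 > 1.5 ⇒ ∉ W
candidate 2: n = (-1, 0, 0, 1) → π⊥ ≈ (-0.2929, +0.7071); max(|x|,|y|,|x±y|/√2) = 0.7071 ≤ 1.5 ⇒ ∈ W
candidate 3: n = (-1, 0, 1, 1) → π⊥ ≈ (-0.2929, -0.2929); max(|x|,|y|,|x±y|/√2) = 0.4142 ≤ 1.5 ⇒ ∈ W
candidate 4: n = (0, -3, 1, 0) → π⊥ ≈ (+2.1213, -3.1213); max(|x|,|y|,|x±y|/√2) = 3.7071 > 1.5 ⇒ ∉ W
candidate 5: n = (0, 0, 1, 1) → π⊥ ≈ (+0.7071, -0.2929); max(|x|,|y|,|x±y|/√2) = 0.7071 ≤ 1.5 ⇒ ∈ W
candidate 6: n = (-1, -1, 1, -1) → π⊥ ≈ (-1.0000, -2.4142); max(|x|,|y|,|x±y|/√2) = 2.4142 > 1.5 ⇒ ∉ W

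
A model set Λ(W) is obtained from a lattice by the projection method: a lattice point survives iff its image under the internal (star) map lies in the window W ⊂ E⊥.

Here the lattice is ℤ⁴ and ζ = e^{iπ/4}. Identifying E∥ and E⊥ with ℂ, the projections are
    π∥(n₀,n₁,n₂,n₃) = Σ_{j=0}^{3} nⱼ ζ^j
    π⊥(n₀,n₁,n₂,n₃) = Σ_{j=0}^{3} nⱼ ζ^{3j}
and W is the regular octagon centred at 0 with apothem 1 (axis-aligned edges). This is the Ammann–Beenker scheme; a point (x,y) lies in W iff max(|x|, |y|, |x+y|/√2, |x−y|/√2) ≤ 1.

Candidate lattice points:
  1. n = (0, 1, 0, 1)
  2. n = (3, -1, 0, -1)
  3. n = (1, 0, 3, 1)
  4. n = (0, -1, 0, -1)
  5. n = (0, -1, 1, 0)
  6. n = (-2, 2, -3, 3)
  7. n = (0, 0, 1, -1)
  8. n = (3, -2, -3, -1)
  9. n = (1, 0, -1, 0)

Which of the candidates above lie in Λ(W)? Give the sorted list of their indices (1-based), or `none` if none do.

none

π⊥(n) = n₀ + n₁ζ³ + n₂ζ⁶ + n₃ζ⁹ where ζ = e^{iπ/4}.
#1 (0, 1, 0, 1): internal (0.00000, 1.41421); octagon support 1.41421 vs apothem 1 → ∉ W
#2 (3, -1, 0, -1): internal (3.00000, -1.41421); octagon support 3.12132 vs apothem 1 → ∉ W
#3 (1, 0, 3, 1): internal (1.70711, -2.29289); octagon support 2.82843 vs apothem 1 → ∉ W
#4 (0, -1, 0, -1): internal (0.00000, -1.41421); octagon support 1.41421 vs apothem 1 → ∉ W
#5 (0, -1, 1, 0): internal (0.70711, -1.70711); octagon support 1.70711 vs apothem 1 → ∉ W
#6 (-2, 2, -3, 3): internal (-1.29289, 6.53553); octagon support 6.53553 vs apothem 1 → ∉ W
#7 (0, 0, 1, -1): internal (-0.70711, -1.70711); octagon support 1.70711 vs apothem 1 → ∉ W
#8 (3, -2, -3, -1): internal (3.70711, 0.87868); octagon support 3.70711 vs apothem 1 → ∉ W
#9 (1, 0, -1, 0): internal (1.00000, 1.00000); octagon support 1.41421 vs apothem 1 → ∉ W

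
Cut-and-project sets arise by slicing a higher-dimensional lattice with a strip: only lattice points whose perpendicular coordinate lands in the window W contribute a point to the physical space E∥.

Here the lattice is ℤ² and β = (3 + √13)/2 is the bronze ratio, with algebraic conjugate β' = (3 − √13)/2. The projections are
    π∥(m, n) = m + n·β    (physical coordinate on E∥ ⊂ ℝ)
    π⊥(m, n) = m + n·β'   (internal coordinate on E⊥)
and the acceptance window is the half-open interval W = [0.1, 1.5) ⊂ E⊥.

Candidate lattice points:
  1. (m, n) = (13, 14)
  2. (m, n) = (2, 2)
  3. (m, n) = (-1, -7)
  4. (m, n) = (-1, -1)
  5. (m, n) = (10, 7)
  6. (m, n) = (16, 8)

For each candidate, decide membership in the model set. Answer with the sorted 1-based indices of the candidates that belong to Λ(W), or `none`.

β' = (3−√13)/2 ≈ -0.302776.
[1] lift (13,14): star map gives 8.761141; window check 0.1 ≤ 8.761141 < 1.5 is false → out
[2] lift (2,2): star map gives 1.394449; window check 0.1 ≤ 1.394449 < 1.5 is true → IN Λ
[3] lift (-1,-7): star map gives 1.119429; window check 0.1 ≤ 1.119429 < 1.5 is true → IN Λ
[4] lift (-1,-1): star map gives -0.697224; window check 0.1 ≤ -0.697224 < 1.5 is false → out
[5] lift (10,7): star map gives 7.880571; window check 0.1 ≤ 7.880571 < 1.5 is false → out
[6] lift (16,8): star map gives 13.577795; window check 0.1 ≤ 13.577795 < 1.5 is false → out

2, 3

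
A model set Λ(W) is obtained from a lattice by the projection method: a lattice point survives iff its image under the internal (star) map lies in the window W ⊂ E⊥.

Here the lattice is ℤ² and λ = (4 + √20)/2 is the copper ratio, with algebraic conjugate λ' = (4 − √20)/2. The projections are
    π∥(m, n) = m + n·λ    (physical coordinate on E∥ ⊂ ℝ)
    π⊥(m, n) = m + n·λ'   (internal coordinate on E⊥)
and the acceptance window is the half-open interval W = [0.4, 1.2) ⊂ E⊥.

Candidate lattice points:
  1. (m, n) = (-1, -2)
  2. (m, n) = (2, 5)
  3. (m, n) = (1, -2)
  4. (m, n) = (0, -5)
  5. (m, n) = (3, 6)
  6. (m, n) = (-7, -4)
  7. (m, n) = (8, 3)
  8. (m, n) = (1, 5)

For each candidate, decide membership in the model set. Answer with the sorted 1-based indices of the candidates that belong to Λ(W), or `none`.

Compute λ' = (4−√20)/2 = -0.236068, so π⊥(m,n) = m -0.236068·n.
[1] lift (-1,-2): star map gives -0.527864; window check 0.4 ≤ -0.527864 < 1.2 is false → out
[2] lift (2,5): star map gives 0.819660; window check 0.4 ≤ 0.819660 < 1.2 is true → IN Λ
[3] lift (1,-2): star map gives 1.472136; window check 0.4 ≤ 1.472136 < 1.2 is false → out
[4] lift (0,-5): star map gives 1.180340; window check 0.4 ≤ 1.180340 < 1.2 is true → IN Λ
[5] lift (3,6): star map gives 1.583592; window check 0.4 ≤ 1.583592 < 1.2 is false → out
[6] lift (-7,-4): star map gives -6.055728; window check 0.4 ≤ -6.055728 < 1.2 is false → out
[7] lift (8,3): star map gives 7.291796; window check 0.4 ≤ 7.291796 < 1.2 is false → out
[8] lift (1,5): star map gives -0.180340; window check 0.4 ≤ -0.180340 < 1.2 is false → out

2, 4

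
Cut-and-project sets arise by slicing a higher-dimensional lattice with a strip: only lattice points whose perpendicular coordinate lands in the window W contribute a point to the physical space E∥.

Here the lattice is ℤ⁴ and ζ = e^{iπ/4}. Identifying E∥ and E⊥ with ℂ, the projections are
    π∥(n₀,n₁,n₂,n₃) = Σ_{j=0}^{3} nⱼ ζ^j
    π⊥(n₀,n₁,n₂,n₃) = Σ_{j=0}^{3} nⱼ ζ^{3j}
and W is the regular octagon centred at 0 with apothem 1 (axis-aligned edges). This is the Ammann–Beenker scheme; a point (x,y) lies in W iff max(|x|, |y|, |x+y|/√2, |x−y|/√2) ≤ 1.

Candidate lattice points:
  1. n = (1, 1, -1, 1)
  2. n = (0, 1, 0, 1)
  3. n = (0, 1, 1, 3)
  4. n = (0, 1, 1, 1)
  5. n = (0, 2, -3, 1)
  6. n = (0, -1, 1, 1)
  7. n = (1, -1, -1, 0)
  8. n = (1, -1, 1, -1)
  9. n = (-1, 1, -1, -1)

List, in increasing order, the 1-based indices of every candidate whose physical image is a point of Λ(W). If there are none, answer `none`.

Internal map: ζ^{3j} for j=0..3 gives (1,0), (−√2/2,√2/2), (0,−1), (√2/2,√2/2).
#1 (1, 1, -1, 1): internal (1.0000, 2.4142); octagon support 2.4142 vs apothem 1 → ∉ W
#2 (0, 1, 0, 1): internal (0.0000, 1.4142); octagon support 1.4142 vs apothem 1 → ∉ W
#3 (0, 1, 1, 3): internal (1.4142, 1.8284); octagon support 2.2929 vs apothem 1 → ∉ W
#4 (0, 1, 1, 1): internal (0.0000, 0.4142); octagon support 0.4142 vs apothem 1 → ∈ W
#5 (0, 2, -3, 1): internal (-0.7071, 5.1213); octagon support 5.1213 vs apothem 1 → ∉ W
#6 (0, -1, 1, 1): internal (1.4142, -1.0000); octagon support 1.7071 vs apothem 1 → ∉ W
#7 (1, -1, -1, 0): internal (1.7071, 0.2929); octagon support 1.7071 vs apothem 1 → ∉ W
#8 (1, -1, 1, -1): internal (1.0000, -2.4142); octagon support 2.4142 vs apothem 1 → ∉ W
#9 (-1, 1, -1, -1): internal (-2.4142, 1.0000); octagon support 2.4142 vs apothem 1 → ∉ W

4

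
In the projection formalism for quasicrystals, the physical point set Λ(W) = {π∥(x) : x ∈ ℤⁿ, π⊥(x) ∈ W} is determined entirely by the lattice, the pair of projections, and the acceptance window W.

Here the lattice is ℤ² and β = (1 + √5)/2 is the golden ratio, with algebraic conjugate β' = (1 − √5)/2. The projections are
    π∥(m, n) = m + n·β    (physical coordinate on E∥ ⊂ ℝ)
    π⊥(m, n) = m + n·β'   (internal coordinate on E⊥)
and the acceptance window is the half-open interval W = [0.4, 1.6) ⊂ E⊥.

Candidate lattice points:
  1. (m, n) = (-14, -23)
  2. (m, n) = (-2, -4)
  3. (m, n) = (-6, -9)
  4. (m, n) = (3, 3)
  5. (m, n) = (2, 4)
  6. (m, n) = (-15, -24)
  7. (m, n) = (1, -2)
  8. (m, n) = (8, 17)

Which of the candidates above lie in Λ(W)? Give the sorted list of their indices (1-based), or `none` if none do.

2, 4

Numerically β ≈ 1.618034 and β' = −1/β ≈ -0.618034.
#1 (-14,-23): internal coord -14 + (-23)·β' = +0.214782; +0.214782 ∉ [0.4, 1.6) → out
#2 (-2,-4): internal coord -2 + (-4)·β' = +0.472136; +0.472136 ∈ [0.4, 1.6) → IN Λ
#3 (-6,-9): internal coord -6 + (-9)·β' = -0.437694; -0.437694 ∉ [0.4, 1.6) → out
#4 (3,3): internal coord 3 + (3)·β' = +1.145898; +1.145898 ∈ [0.4, 1.6) → IN Λ
#5 (2,4): internal coord 2 + (4)·β' = -0.472136; -0.472136 ∉ [0.4, 1.6) → out
#6 (-15,-24): internal coord -15 + (-24)·β' = -0.167184; -0.167184 ∉ [0.4, 1.6) → out
#7 (1,-2): internal coord 1 + (-2)·β' = +2.236068; +2.236068 ∉ [0.4, 1.6) → out
#8 (8,17): internal coord 8 + (17)·β' = -2.506578; -2.506578 ∉ [0.4, 1.6) → out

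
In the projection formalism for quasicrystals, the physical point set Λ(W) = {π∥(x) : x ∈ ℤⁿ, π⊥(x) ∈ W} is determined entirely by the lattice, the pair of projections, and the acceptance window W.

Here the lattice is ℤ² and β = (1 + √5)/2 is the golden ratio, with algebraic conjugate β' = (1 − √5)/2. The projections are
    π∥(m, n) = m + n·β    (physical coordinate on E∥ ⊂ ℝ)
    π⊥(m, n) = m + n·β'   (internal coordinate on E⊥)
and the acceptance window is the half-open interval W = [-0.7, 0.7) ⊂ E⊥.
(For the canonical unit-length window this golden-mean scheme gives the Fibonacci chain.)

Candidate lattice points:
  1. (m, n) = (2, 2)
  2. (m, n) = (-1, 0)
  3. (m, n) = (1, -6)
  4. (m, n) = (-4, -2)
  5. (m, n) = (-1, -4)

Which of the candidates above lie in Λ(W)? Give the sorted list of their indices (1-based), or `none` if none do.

Numerically β ≈ 1.61803 and β' = −1/β ≈ -0.61803.
#1 (2,2): internal coord 2 + (2)·β' = +0.76393; +0.76393 ∉ [-0.7, 0.7) → out
#2 (-1,0): internal coord -1 + (0)·β' = -1.00000; -1.00000 ∉ [-0.7, 0.7) → out
#3 (1,-6): internal coord 1 + (-6)·β' = +4.70820; +4.70820 ∉ [-0.7, 0.7) → out
#4 (-4,-2): internal coord -4 + (-2)·β' = -2.76393; -2.76393 ∉ [-0.7, 0.7) → out
#5 (-1,-4): internal coord -1 + (-4)·β' = +1.47214; +1.47214 ∉ [-0.7, 0.7) → out

none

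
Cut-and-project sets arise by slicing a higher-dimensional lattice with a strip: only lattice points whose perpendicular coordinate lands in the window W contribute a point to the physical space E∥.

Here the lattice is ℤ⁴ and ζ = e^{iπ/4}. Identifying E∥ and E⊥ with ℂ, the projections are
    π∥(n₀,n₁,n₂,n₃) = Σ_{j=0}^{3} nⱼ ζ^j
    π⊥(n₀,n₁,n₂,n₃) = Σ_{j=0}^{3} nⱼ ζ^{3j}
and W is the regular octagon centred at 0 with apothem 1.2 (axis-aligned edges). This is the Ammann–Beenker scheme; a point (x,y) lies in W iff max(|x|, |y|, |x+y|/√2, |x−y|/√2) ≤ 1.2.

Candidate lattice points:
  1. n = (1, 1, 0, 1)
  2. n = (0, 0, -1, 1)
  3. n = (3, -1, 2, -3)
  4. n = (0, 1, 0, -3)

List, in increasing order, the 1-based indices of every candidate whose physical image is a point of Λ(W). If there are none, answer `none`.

With ζ = e^{iπ/4} the internal vectors are ζ^0,ζ^3,ζ^6,ζ^9.
#1 (1, 1, 0, 1): internal (1.00000, 1.41421); octagon support 1.70711 vs apothem 1.2 → ∉ W
#2 (0, 0, -1, 1): internal (0.70711, 1.70711); octagon support 1.70711 vs apothem 1.2 → ∉ W
#3 (3, -1, 2, -3): internal (1.58579, -4.82843); octagon support 4.82843 vs apothem 1.2 → ∉ W
#4 (0, 1, 0, -3): internal (-2.82843, -1.41421); octagon support 3.00000 vs apothem 1.2 → ∉ W

none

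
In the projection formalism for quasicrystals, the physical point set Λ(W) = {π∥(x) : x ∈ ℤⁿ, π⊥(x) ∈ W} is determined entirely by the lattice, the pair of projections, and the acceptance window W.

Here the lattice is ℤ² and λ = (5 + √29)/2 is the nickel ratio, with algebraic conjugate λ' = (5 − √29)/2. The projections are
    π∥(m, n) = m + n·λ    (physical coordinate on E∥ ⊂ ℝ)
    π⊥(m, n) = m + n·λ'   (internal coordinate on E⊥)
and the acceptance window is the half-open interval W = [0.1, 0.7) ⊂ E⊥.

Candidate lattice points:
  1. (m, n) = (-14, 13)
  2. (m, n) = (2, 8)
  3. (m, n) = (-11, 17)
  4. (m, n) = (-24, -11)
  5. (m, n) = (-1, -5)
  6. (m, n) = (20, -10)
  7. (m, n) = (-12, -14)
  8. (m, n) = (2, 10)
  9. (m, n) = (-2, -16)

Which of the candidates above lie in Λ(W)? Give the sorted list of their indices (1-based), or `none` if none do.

Numerically λ ≈ 5.192582 and λ' = −1/λ ≈ -0.192582.
#1 (-14,13): internal coord -14 + (13)·λ' = -16.503571; -16.503571 ∉ [0.1, 0.7) → out
#2 (2,8): internal coord 2 + (8)·λ' = +0.459341; +0.459341 ∈ [0.1, 0.7) → IN Λ
#3 (-11,17): internal coord -11 + (17)·λ' = -14.273901; -14.273901 ∉ [0.1, 0.7) → out
#4 (-24,-11): internal coord -24 + (-11)·λ' = -21.881594; -21.881594 ∉ [0.1, 0.7) → out
#5 (-1,-5): internal coord -1 + (-5)·λ' = -0.037088; -0.037088 ∉ [0.1, 0.7) → out
#6 (20,-10): internal coord 20 + (-10)·λ' = +21.925824; +21.925824 ∉ [0.1, 0.7) → out
#7 (-12,-14): internal coord -12 + (-14)·λ' = -9.303846; -9.303846 ∉ [0.1, 0.7) → out
#8 (2,10): internal coord 2 + (10)·λ' = +0.074176; +0.074176 ∉ [0.1, 0.7) → out
#9 (-2,-16): internal coord -2 + (-16)·λ' = +1.081318; +1.081318 ∉ [0.1, 0.7) → out

2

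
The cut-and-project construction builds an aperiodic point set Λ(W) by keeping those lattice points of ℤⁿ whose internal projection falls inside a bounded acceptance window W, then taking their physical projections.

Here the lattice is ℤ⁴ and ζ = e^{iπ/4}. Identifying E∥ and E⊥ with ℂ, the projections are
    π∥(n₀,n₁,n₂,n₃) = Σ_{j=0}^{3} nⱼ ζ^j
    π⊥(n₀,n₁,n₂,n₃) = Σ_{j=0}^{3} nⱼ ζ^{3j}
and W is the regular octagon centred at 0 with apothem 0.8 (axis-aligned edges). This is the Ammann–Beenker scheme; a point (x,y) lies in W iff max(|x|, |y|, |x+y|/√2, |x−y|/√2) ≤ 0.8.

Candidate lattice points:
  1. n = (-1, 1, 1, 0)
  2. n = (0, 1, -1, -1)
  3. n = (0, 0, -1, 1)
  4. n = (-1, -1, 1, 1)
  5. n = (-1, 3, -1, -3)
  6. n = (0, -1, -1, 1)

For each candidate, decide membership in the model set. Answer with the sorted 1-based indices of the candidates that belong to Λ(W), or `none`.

none

With ζ = e^{iπ/4} the internal vectors are ζ^0,ζ^3,ζ^6,ζ^9.
#1 (-1, 1, 1, 0): internal (-1.70711, -0.29289); octagon support 1.70711 vs apothem 0.8 → ∉ W
#2 (0, 1, -1, -1): internal (-1.41421, 1.00000); octagon support 1.70711 vs apothem 0.8 → ∉ W
#3 (0, 0, -1, 1): internal (0.70711, 1.70711); octagon support 1.70711 vs apothem 0.8 → ∉ W
#4 (-1, -1, 1, 1): internal (0.41421, -1.00000); octagon support 1.00000 vs apothem 0.8 → ∉ W
#5 (-1, 3, -1, -3): internal (-5.24264, 1.00000); octagon support 5.24264 vs apothem 0.8 → ∉ W
#6 (0, -1, -1, 1): internal (1.41421, 1.00000); octagon support 1.70711 vs apothem 0.8 → ∉ W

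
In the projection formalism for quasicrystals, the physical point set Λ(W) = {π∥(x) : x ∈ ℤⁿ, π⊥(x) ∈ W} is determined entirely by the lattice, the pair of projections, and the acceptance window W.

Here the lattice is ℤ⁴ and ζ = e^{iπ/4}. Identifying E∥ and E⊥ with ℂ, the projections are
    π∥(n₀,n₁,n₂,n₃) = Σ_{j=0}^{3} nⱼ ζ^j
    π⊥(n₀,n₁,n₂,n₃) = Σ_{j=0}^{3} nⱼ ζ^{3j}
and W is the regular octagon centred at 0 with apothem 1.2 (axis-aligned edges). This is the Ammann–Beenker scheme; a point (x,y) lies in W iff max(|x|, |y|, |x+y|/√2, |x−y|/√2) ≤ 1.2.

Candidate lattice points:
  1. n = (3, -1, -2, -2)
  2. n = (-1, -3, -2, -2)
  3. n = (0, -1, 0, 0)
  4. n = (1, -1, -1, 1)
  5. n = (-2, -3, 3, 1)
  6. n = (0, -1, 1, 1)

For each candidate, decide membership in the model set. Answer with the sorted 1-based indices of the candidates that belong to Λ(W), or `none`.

π⊥(n) = n₀ + n₁ζ³ + n₂ζ⁶ + n₃ζ⁹ where ζ = e^{iπ/4}.
#1 (3, -1, -2, -2): internal (2.2929, -0.1213); octagon support 2.2929 vs apothem 1.2 → ∉ W
#2 (-1, -3, -2, -2): internal (-0.2929, -1.5355); octagon support 1.5355 vs apothem 1.2 → ∉ W
#3 (0, -1, 0, 0): internal (0.7071, -0.7071); octagon support 1.0000 vs apothem 1.2 → ∈ W
#4 (1, -1, -1, 1): internal (2.4142, 1.0000); octagon support 2.4142 vs apothem 1.2 → ∉ W
#5 (-2, -3, 3, 1): internal (0.8284, -4.4142); octagon support 4.4142 vs apothem 1.2 → ∉ W
#6 (0, -1, 1, 1): internal (1.4142, -1.0000); octagon support 1.7071 vs apothem 1.2 → ∉ W

3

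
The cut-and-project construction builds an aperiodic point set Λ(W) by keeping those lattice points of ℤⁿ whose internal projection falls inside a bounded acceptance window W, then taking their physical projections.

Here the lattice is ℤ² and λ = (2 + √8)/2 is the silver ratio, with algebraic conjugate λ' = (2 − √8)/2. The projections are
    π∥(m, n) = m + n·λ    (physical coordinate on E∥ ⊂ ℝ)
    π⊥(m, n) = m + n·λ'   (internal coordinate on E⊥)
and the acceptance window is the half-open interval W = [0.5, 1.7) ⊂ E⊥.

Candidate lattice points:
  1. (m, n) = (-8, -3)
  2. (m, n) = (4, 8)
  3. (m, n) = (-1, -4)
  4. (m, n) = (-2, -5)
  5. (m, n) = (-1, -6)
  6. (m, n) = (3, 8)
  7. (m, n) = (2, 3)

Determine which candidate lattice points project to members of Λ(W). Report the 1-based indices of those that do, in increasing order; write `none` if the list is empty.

λ' = (2−√8)/2 ≈ -0.41421.
#1 (-8,-3): internal coord -8 + (-3)·λ' = -6.75736; -6.75736 ∉ [0.5, 1.7) → out
#2 (4,8): internal coord 4 + (8)·λ' = +0.68629; +0.68629 ∈ [0.5, 1.7) → IN Λ
#3 (-1,-4): internal coord -1 + (-4)·λ' = +0.65685; +0.65685 ∈ [0.5, 1.7) → IN Λ
#4 (-2,-5): internal coord -2 + (-5)·λ' = +0.07107; +0.07107 ∉ [0.5, 1.7) → out
#5 (-1,-6): internal coord -1 + (-6)·λ' = +1.48528; +1.48528 ∈ [0.5, 1.7) → IN Λ
#6 (3,8): internal coord 3 + (8)·λ' = -0.31371; -0.31371 ∉ [0.5, 1.7) → out
#7 (2,3): internal coord 2 + (3)·λ' = +0.75736; +0.75736 ∈ [0.5, 1.7) → IN Λ

2, 3, 5, 7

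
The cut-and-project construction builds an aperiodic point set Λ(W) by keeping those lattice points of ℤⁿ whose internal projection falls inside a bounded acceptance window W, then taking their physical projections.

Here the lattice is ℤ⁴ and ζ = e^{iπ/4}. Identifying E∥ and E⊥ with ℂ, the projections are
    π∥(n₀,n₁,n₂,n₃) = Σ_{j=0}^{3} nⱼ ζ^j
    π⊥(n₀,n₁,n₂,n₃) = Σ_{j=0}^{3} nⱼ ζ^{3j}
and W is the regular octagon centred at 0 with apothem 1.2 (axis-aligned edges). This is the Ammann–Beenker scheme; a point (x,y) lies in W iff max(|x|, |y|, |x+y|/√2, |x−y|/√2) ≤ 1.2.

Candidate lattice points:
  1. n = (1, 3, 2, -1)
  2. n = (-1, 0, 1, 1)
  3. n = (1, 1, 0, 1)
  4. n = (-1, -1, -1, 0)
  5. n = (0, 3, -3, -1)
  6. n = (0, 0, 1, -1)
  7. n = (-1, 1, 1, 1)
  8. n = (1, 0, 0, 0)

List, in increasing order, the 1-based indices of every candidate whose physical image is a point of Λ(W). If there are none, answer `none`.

π⊥(n) = n₀ + n₁ζ³ + n₂ζ⁶ + n₃ζ⁹ where ζ = e^{iπ/4}.
candidate 1: n = (1, 3, 2, -1) → π⊥ ≈ (-1.82843, -0.58579); max(|x|,|y|,|x±y|/√2) = 1.82843 > 1.2 ⇒ ∉ W
candidate 2: n = (-1, 0, 1, 1) → π⊥ ≈ (-0.29289, -0.29289); max(|x|,|y|,|x±y|/√2) = 0.41421 ≤ 1.2 ⇒ ∈ W
candidate 3: n = (1, 1, 0, 1) → π⊥ ≈ (+1.00000, +1.41421); max(|x|,|y|,|x±y|/√2) = 1.70711 > 1.2 ⇒ ∉ W
candidate 4: n = (-1, -1, -1, 0) → π⊥ ≈ (-0.29289, +0.29289); max(|x|,|y|,|x±y|/√2) = 0.41421 ≤ 1.2 ⇒ ∈ W
candidate 5: n = (0, 3, -3, -1) → π⊥ ≈ (-2.82843, +4.41421); max(|x|,|y|,|x±y|/√2) = 5.12132 > 1.2 ⇒ ∉ W
candidate 6: n = (0, 0, 1, -1) → π⊥ ≈ (-0.70711, -1.70711); max(|x|,|y|,|x±y|/√2) = 1.70711 > 1.2 ⇒ ∉ W
candidate 7: n = (-1, 1, 1, 1) → π⊥ ≈ (-1.00000, +0.41421); max(|x|,|y|,|x±y|/√2) = 1.00000 ≤ 1.2 ⇒ ∈ W
candidate 8: n = (1, 0, 0, 0) → π⊥ ≈ (+1.00000, +0.00000); max(|x|,|y|,|x±y|/√2) = 1.00000 ≤ 1.2 ⇒ ∈ W

2, 4, 7, 8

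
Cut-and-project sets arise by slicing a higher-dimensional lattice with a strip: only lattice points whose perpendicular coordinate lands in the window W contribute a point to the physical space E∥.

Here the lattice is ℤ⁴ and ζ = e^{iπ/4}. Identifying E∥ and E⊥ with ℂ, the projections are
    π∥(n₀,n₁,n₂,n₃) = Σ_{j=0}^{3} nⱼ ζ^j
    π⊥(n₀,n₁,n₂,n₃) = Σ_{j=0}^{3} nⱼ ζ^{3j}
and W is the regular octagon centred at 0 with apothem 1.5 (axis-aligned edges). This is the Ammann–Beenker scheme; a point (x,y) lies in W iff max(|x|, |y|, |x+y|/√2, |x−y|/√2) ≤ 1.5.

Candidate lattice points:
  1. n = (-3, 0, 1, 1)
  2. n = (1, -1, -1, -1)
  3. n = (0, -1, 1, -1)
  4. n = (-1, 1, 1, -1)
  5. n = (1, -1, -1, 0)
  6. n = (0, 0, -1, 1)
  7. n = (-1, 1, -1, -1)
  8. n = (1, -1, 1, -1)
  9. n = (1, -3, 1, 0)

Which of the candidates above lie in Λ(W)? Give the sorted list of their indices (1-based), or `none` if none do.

Internal map: ζ^{3j} for j=0..3 gives (1,0), (−√2/2,√2/2), (0,−1), (√2/2,√2/2).
candidate 1: n = (-3, 0, 1, 1) → π⊥ ≈ (-2.292893, -0.292893); max(|x|,|y|,|x±y|/√2) = 2.292893 > 1.5 ⇒ ∉ W
candidate 2: n = (1, -1, -1, -1) → π⊥ ≈ (+1.000000, -0.414214); max(|x|,|y|,|x±y|/√2) = 1.000000 ≤ 1.5 ⇒ ∈ W
candidate 3: n = (0, -1, 1, -1) → π⊥ ≈ (+0.000000, -2.414214); max(|x|,|y|,|x±y|/√2) = 2.414214 > 1.5 ⇒ ∉ W
candidate 4: n = (-1, 1, 1, -1) → π⊥ ≈ (-2.414214, -1.000000); max(|x|,|y|,|x±y|/√2) = 2.414214 > 1.5 ⇒ ∉ W
candidate 5: n = (1, -1, -1, 0) → π⊥ ≈ (+1.707107, +0.292893); max(|x|,|y|,|x±y|/√2) = 1.707107 > 1.5 ⇒ ∉ W
candidate 6: n = (0, 0, -1, 1) → π⊥ ≈ (+0.707107, +1.707107); max(|x|,|y|,|x±y|/√2) = 1.707107 > 1.5 ⇒ ∉ W
candidate 7: n = (-1, 1, -1, -1) → π⊥ ≈ (-2.414214, +1.000000); max(|x|,|y|,|x±y|/√2) = 2.414214 > 1.5 ⇒ ∉ W
candidate 8: n = (1, -1, 1, -1) → π⊥ ≈ (+1.000000, -2.414214); max(|x|,|y|,|x±y|/√2) = 2.414214 > 1.5 ⇒ ∉ W
candidate 9: n = (1, -3, 1, 0) → π⊥ ≈ (+3.121320, -3.121320); max(|x|,|y|,|x±y|/√2) = 4.414214 > 1.5 ⇒ ∉ W

2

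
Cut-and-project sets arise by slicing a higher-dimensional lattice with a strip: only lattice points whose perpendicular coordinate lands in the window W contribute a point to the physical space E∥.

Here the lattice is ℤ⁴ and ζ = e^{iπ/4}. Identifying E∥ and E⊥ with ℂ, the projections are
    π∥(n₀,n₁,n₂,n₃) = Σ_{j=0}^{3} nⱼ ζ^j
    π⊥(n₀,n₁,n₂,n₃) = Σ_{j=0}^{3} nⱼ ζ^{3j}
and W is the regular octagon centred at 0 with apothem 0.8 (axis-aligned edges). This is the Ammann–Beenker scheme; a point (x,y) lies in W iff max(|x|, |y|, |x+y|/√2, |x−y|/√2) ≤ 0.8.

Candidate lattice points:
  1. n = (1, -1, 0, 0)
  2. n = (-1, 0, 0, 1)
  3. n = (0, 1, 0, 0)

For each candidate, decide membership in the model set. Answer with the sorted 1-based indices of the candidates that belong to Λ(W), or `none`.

2

Internal map: ζ^{3j} for j=0..3 gives (1,0), (−√2/2,√2/2), (0,−1), (√2/2,√2/2).
candidate 1: n = (1, -1, 0, 0) → π⊥ ≈ (+1.7071, -0.7071); max(|x|,|y|,|x±y|/√2) = 1.7071 > 0.8 ⇒ ∉ W
candidate 2: n = (-1, 0, 0, 1) → π⊥ ≈ (-0.2929, +0.7071); max(|x|,|y|,|x±y|/√2) = 0.7071 ≤ 0.8 ⇒ ∈ W
candidate 3: n = (0, 1, 0, 0) → π⊥ ≈ (-0.7071, +0.7071); max(|x|,|y|,|x±y|/√2) = 1.0000 > 0.8 ⇒ ∉ W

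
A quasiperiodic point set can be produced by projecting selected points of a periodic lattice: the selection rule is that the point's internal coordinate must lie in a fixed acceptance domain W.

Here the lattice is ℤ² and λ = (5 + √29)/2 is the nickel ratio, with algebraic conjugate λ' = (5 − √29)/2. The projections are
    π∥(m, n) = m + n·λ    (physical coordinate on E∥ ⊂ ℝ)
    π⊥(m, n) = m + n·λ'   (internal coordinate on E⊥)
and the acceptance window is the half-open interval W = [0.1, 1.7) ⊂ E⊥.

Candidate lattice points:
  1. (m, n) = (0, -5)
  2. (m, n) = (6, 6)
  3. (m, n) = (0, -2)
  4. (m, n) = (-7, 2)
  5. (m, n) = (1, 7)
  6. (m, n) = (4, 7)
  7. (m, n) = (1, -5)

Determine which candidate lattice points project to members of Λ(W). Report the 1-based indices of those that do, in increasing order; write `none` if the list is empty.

λ' = (5−√29)/2 ≈ -0.192582.
#1 (0,-5): internal coord 0 + (-5)·λ' = +0.962912; +0.962912 ∈ [0.1, 1.7) → IN Λ
#2 (6,6): internal coord 6 + (6)·λ' = +4.844506; +4.844506 ∉ [0.1, 1.7) → out
#3 (0,-2): internal coord 0 + (-2)·λ' = +0.385165; +0.385165 ∈ [0.1, 1.7) → IN Λ
#4 (-7,2): internal coord -7 + (2)·λ' = -7.385165; -7.385165 ∉ [0.1, 1.7) → out
#5 (1,7): internal coord 1 + (7)·λ' = -0.348077; -0.348077 ∉ [0.1, 1.7) → out
#6 (4,7): internal coord 4 + (7)·λ' = +2.651923; +2.651923 ∉ [0.1, 1.7) → out
#7 (1,-5): internal coord 1 + (-5)·λ' = +1.962912; +1.962912 ∉ [0.1, 1.7) → out

1, 3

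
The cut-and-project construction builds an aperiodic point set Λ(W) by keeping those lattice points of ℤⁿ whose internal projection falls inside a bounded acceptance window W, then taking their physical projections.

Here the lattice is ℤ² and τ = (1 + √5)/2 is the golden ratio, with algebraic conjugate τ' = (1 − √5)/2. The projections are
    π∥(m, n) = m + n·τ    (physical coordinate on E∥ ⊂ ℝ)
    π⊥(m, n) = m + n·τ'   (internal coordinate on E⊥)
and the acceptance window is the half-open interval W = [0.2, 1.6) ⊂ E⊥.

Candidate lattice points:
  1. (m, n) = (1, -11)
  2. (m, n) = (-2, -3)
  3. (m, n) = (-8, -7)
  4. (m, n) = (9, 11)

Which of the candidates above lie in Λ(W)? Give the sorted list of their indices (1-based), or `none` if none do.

Compute τ' = (1−√5)/2 = -0.6180, so π⊥(m,n) = m -0.6180·n.
#1 (1,-11): internal coord 1 + (-11)·τ' = +7.7984; +7.7984 ∉ [0.2, 1.6) → out
#2 (-2,-3): internal coord -2 + (-3)·τ' = -0.1459; -0.1459 ∉ [0.2, 1.6) → out
#3 (-8,-7): internal coord -8 + (-7)·τ' = -3.6738; -3.6738 ∉ [0.2, 1.6) → out
#4 (9,11): internal coord 9 + (11)·τ' = +2.2016; +2.2016 ∉ [0.2, 1.6) → out

none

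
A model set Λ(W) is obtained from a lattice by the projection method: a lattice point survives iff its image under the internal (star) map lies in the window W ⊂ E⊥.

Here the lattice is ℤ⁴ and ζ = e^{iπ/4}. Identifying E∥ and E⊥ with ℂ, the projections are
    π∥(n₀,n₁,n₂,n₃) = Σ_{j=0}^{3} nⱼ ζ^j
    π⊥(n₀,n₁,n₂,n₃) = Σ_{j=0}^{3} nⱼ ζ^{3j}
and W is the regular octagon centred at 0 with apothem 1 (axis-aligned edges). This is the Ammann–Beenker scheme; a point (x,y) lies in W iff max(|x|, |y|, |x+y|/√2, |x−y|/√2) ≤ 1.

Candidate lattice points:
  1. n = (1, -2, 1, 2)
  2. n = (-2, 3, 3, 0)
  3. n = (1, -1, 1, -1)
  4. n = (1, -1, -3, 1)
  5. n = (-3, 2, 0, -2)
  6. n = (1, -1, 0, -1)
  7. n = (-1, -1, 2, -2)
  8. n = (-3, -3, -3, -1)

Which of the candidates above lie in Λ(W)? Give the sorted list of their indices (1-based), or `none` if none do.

With ζ = e^{iπ/4} the internal vectors are ζ^0,ζ^3,ζ^6,ζ^9.
#1 (1, -2, 1, 2): internal (3.8284, -1.0000); octagon support 3.8284 vs apothem 1 → ∉ W
#2 (-2, 3, 3, 0): internal (-4.1213, -0.8787); octagon support 4.1213 vs apothem 1 → ∉ W
#3 (1, -1, 1, -1): internal (1.0000, -2.4142); octagon support 2.4142 vs apothem 1 → ∉ W
#4 (1, -1, -3, 1): internal (2.4142, 3.0000); octagon support 3.8284 vs apothem 1 → ∉ W
#5 (-3, 2, 0, -2): internal (-5.8284, 0.0000); octagon support 5.8284 vs apothem 1 → ∉ W
#6 (1, -1, 0, -1): internal (1.0000, -1.4142); octagon support 1.7071 vs apothem 1 → ∉ W
#7 (-1, -1, 2, -2): internal (-1.7071, -4.1213); octagon support 4.1213 vs apothem 1 → ∉ W
#8 (-3, -3, -3, -1): internal (-1.5858, 0.1716); octagon support 1.5858 vs apothem 1 → ∉ W

none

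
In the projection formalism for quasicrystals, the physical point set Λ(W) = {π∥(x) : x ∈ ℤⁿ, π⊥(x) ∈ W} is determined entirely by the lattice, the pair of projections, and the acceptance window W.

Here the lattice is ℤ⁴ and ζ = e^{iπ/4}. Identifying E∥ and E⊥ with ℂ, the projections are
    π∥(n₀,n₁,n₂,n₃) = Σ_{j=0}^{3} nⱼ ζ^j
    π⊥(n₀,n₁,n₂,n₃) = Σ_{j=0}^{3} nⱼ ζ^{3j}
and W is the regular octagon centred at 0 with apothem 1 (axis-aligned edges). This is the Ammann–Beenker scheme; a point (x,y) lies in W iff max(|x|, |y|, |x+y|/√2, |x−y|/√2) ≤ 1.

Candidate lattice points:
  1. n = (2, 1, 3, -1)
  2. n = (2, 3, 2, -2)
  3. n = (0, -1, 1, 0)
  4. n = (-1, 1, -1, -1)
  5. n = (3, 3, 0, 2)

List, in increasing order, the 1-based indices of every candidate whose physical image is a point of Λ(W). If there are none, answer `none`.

none

Internal map: ζ^{3j} for j=0..3 gives (1,0), (−√2/2,√2/2), (0,−1), (√2/2,√2/2).
#1 (2, 1, 3, -1): internal (0.5858, -3.0000); octagon support 3.0000 vs apothem 1 → ∉ W
#2 (2, 3, 2, -2): internal (-1.5355, -1.2929); octagon support 2.0000 vs apothem 1 → ∉ W
#3 (0, -1, 1, 0): internal (0.7071, -1.7071); octagon support 1.7071 vs apothem 1 → ∉ W
#4 (-1, 1, -1, -1): internal (-2.4142, 1.0000); octagon support 2.4142 vs apothem 1 → ∉ W
#5 (3, 3, 0, 2): internal (2.2929, 3.5355); octagon support 4.1213 vs apothem 1 → ∉ W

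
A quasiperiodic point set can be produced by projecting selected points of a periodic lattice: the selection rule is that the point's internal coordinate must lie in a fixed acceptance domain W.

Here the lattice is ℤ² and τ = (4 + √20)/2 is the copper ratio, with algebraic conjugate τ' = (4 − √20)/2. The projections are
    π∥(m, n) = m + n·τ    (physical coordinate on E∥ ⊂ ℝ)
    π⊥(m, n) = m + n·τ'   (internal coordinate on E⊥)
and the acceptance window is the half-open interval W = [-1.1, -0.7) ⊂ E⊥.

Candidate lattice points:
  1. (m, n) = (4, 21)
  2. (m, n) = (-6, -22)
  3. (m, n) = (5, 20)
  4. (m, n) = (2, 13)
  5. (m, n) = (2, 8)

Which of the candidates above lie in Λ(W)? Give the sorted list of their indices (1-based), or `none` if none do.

1, 2, 4

τ' = (4−√20)/2 ≈ -0.2361.
[1] lift (4,21): star map gives -0.9574; window check -1.1 ≤ -0.9574 < -0.7 is true → IN Λ
[2] lift (-6,-22): star map gives -0.8065; window check -1.1 ≤ -0.8065 < -0.7 is true → IN Λ
[3] lift (5,20): star map gives 0.2786; window check -1.1 ≤ 0.2786 < -0.7 is false → out
[4] lift (2,13): star map gives -1.0689; window check -1.1 ≤ -1.0689 < -0.7 is true → IN Λ
[5] lift (2,8): star map gives 0.1115; window check -1.1 ≤ 0.1115 < -0.7 is false → out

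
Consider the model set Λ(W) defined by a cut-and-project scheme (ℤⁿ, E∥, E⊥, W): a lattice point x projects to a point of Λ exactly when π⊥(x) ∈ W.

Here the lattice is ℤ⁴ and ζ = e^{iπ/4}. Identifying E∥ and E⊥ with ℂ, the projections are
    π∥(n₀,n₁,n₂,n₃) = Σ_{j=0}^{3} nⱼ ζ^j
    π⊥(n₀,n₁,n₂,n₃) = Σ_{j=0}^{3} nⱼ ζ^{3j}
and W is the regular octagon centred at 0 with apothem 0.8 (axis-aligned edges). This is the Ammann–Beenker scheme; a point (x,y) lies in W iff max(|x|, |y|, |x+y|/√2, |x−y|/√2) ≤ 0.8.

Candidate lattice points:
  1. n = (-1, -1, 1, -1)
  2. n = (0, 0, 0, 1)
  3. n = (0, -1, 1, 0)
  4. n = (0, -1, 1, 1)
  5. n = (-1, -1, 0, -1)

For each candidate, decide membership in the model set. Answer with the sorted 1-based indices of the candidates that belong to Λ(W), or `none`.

none

Internal map: ζ^{3j} for j=0..3 gives (1,0), (−√2/2,√2/2), (0,−1), (√2/2,√2/2).
candidate 1: n = (-1, -1, 1, -1) → π⊥ ≈ (-1.0000, -2.4142); max(|x|,|y|,|x±y|/√2) = 2.4142 > 0.8 ⇒ ∉ W
candidate 2: n = (0, 0, 0, 1) → π⊥ ≈ (+0.7071, +0.7071); max(|x|,|y|,|x±y|/√2) = 1.0000 > 0.8 ⇒ ∉ W
candidate 3: n = (0, -1, 1, 0) → π⊥ ≈ (+0.7071, -1.7071); max(|x|,|y|,|x±y|/√2) = 1.7071 > 0.8 ⇒ ∉ W
candidate 4: n = (0, -1, 1, 1) → π⊥ ≈ (+1.4142, -1.0000); max(|x|,|y|,|x±y|/√2) = 1.7071 > 0.8 ⇒ ∉ W
candidate 5: n = (-1, -1, 0, -1) → π⊥ ≈ (-1.0000, -1.4142); max(|x|,|y|,|x±y|/√2) = 1.7071 > 0.8 ⇒ ∉ W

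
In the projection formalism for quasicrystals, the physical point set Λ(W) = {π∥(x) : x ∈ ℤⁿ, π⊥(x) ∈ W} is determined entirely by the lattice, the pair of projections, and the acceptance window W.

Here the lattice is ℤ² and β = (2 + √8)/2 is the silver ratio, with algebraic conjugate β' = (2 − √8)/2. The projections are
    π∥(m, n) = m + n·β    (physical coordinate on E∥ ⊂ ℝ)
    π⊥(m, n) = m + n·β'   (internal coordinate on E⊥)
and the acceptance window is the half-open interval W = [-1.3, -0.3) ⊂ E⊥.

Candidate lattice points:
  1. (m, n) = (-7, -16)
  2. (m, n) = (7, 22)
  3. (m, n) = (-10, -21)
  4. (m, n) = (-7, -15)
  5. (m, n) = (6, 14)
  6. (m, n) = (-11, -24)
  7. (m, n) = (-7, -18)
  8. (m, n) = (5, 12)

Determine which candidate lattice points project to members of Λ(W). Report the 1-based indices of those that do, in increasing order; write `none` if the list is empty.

β' = (2−√8)/2 ≈ -0.4142.
[1] lift (-7,-16): star map gives -0.3726; window check -1.3 ≤ -0.3726 < -0.3 is true → IN Λ
[2] lift (7,22): star map gives -2.1127; window check -1.3 ≤ -2.1127 < -0.3 is false → out
[3] lift (-10,-21): star map gives -1.3015; window check -1.3 ≤ -1.3015 < -0.3 is false → out
[4] lift (-7,-15): star map gives -0.7868; window check -1.3 ≤ -0.7868 < -0.3 is true → IN Λ
[5] lift (6,14): star map gives 0.2010; window check -1.3 ≤ 0.2010 < -0.3 is false → out
[6] lift (-11,-24): star map gives -1.0589; window check -1.3 ≤ -1.0589 < -0.3 is true → IN Λ
[7] lift (-7,-18): star map gives 0.4558; window check -1.3 ≤ 0.4558 < -0.3 is false → out
[8] lift (5,12): star map gives 0.0294; window check -1.3 ≤ 0.0294 < -0.3 is false → out

1, 4, 6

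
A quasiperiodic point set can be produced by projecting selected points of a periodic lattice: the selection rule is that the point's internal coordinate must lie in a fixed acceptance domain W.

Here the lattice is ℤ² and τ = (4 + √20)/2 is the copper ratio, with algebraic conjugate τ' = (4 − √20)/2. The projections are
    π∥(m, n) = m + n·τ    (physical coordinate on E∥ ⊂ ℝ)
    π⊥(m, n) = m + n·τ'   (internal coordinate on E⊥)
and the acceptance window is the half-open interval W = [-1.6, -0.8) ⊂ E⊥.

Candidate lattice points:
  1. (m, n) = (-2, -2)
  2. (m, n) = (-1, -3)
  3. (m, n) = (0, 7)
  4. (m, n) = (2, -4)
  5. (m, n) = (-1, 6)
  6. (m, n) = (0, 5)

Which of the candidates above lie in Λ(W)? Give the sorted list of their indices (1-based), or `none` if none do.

1, 6

Numerically τ ≈ 4.2361 and τ' = −1/τ ≈ -0.2361.
#1 (-2,-2): internal coord -2 + (-2)·τ' = -1.5279; -1.5279 ∈ [-1.6, -0.8) → IN Λ
#2 (-1,-3): internal coord -1 + (-3)·τ' = -0.2918; -0.2918 ∉ [-1.6, -0.8) → out
#3 (0,7): internal coord 0 + (7)·τ' = -1.6525; -1.6525 ∉ [-1.6, -0.8) → out
#4 (2,-4): internal coord 2 + (-4)·τ' = +2.9443; +2.9443 ∉ [-1.6, -0.8) → out
#5 (-1,6): internal coord -1 + (6)·τ' = -2.4164; -2.4164 ∉ [-1.6, -0.8) → out
#6 (0,5): internal coord 0 + (5)·τ' = -1.1803; -1.1803 ∈ [-1.6, -0.8) → IN Λ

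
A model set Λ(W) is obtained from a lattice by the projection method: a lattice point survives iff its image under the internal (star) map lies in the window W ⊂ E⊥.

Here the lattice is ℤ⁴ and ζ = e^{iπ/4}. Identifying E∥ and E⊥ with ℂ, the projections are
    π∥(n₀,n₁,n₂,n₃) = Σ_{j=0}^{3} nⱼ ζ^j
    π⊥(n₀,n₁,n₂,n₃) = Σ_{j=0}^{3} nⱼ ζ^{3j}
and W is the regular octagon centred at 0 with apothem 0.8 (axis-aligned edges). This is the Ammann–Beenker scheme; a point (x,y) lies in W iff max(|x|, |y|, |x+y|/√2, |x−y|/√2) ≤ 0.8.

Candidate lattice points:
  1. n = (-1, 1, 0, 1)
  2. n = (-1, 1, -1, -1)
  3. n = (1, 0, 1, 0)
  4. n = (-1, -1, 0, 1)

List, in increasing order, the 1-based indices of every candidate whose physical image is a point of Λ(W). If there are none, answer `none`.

4

Internal map: ζ^{3j} for j=0..3 gives (1,0), (−√2/2,√2/2), (0,−1), (√2/2,√2/2).
candidate 1: n = (-1, 1, 0, 1) → π⊥ ≈ (-1.0000, +1.4142); max(|x|,|y|,|x±y|/√2) = 1.7071 > 0.8 ⇒ ∉ W
candidate 2: n = (-1, 1, -1, -1) → π⊥ ≈ (-2.4142, +1.0000); max(|x|,|y|,|x±y|/√2) = 2.4142 > 0.8 ⇒ ∉ W
candidate 3: n = (1, 0, 1, 0) → π⊥ ≈ (+1.0000, -1.0000); max(|x|,|y|,|x±y|/√2) = 1.4142 > 0.8 ⇒ ∉ W
candidate 4: n = (-1, -1, 0, 1) → π⊥ ≈ (+0.4142, +0.0000); max(|x|,|y|,|x±y|/√2) = 0.4142 ≤ 0.8 ⇒ ∈ W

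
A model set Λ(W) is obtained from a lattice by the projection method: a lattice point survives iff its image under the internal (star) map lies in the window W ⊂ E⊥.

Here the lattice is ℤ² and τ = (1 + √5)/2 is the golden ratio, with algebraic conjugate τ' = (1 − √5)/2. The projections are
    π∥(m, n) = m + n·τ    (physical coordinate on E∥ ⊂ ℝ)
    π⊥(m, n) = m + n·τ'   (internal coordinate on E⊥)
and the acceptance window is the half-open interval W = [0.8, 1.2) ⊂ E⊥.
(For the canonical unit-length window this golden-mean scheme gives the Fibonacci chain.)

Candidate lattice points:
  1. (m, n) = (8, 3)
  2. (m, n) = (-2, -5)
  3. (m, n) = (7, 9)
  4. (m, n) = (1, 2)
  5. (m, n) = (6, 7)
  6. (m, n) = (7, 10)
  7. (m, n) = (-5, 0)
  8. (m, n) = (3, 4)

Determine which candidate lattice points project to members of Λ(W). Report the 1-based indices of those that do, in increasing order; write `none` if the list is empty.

2, 6

Compute τ' = (1−√5)/2 = -0.6180, so π⊥(m,n) = m -0.6180·n.
#1 (8,3): internal coord 8 + (3)·τ' = +6.1459; +6.1459 ∉ [0.8, 1.2) → out
#2 (-2,-5): internal coord -2 + (-5)·τ' = +1.0902; +1.0902 ∈ [0.8, 1.2) → IN Λ
#3 (7,9): internal coord 7 + (9)·τ' = +1.4377; +1.4377 ∉ [0.8, 1.2) → out
#4 (1,2): internal coord 1 + (2)·τ' = -0.2361; -0.2361 ∉ [0.8, 1.2) → out
#5 (6,7): internal coord 6 + (7)·τ' = +1.6738; +1.6738 ∉ [0.8, 1.2) → out
#6 (7,10): internal coord 7 + (10)·τ' = +0.8197; +0.8197 ∈ [0.8, 1.2) → IN Λ
#7 (-5,0): internal coord -5 + (0)·τ' = -5.0000; -5.0000 ∉ [0.8, 1.2) → out
#8 (3,4): internal coord 3 + (4)·τ' = +0.5279; +0.5279 ∉ [0.8, 1.2) → out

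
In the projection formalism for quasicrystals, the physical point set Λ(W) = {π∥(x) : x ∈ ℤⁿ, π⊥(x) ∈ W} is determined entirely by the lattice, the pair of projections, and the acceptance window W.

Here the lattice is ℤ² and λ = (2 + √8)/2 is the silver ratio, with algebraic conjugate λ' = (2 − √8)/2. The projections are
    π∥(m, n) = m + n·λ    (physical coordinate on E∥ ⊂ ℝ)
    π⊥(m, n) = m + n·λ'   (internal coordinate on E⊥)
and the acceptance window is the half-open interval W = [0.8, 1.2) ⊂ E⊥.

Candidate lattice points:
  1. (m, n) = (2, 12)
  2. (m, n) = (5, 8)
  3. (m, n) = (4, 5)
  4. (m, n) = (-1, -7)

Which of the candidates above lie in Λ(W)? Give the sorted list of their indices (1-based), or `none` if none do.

none

Compute λ' = (2−√8)/2 = -0.414214, so π⊥(m,n) = m -0.414214·n.
candidate 1: (m,n)=(2,12) → π∥ = 2+12·λ ≈ 30.970563, π⊥ = 2+12·λ' ≈ -2.970563 ∉ [0.8, 1.2) ⇒ out
candidate 2: (m,n)=(5,8) → π∥ = 5+8·λ ≈ 24.313708, π⊥ = 5+8·λ' ≈ 1.686292 ∉ [0.8, 1.2) ⇒ out
candidate 3: (m,n)=(4,5) → π∥ = 4+5·λ ≈ 16.071068, π⊥ = 4+5·λ' ≈ 1.928932 ∉ [0.8, 1.2) ⇒ out
candidate 4: (m,n)=(-1,-7) → π∥ = -1-7·λ ≈ -17.899495, π⊥ = -1-7·λ' ≈ 1.899495 ∉ [0.8, 1.2) ⇒ out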